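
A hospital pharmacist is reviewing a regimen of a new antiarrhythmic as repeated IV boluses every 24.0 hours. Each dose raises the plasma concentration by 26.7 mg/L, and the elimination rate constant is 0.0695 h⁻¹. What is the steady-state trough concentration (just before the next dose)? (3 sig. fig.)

6.21 mg/L

Fraction remaining after one interval: e^(−kτ) = e^(−0.06950 × 24.0) = 0.1886
R = 1 / (1 − 0.1886) = 1.232
Css,max = 26.7 × 1.232 = 32.91 mg/L
Css,min = Css,max × e^(−kτ) = 32.91 × 0.1886 ≈ 6.21 mg/L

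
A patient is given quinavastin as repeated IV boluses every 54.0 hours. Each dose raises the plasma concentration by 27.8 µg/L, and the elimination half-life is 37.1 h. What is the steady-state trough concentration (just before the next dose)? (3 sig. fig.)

16.0 µg/L

k = ln 2 / 37.1 = 0.01868 h⁻¹
Fraction remaining after one interval: e^(−kτ) = e^(−0.01868 × 54.0) = 0.3646
R = 1 / (1 − 0.3646) = 1.574
Css,max = 27.8 × 1.574 = 43.75 µg/L
Css,min = Css,max × e^(−kτ) = 43.75 × 0.3646 ≈ 16.0 µg/L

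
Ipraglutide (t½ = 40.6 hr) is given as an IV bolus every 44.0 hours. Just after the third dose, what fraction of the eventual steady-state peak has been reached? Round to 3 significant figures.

0.895

k = ln 2 / 40.6 = 0.01707 hr⁻¹
f_n = 1 − e^(−nkτ) = 1 − e^(−3 × 0.01707 × 44.0) = 1 − e^(−2.254) = 1 − 0.1050 ≈ 0.895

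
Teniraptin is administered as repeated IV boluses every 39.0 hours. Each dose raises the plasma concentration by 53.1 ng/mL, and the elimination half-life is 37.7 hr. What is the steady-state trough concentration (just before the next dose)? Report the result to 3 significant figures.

50.6 ng/mL

k = ln 2 / 37.7 = 0.01839 hr⁻¹
Fraction remaining after one interval: e^(−kτ) = e^(−0.01839 × 39.0) = 0.4882
R = 1 / (1 − 0.4882) = 1.954
Css,max = 53.1 × 1.954 = 103.7 ng/mL
Css,min = Css,max × e^(−kτ) = 103.7 × 0.4882 ≈ 50.6 ng/mL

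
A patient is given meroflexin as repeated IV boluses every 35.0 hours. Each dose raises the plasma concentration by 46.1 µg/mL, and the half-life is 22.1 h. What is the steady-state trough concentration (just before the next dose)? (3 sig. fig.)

k = ln 2 / 22.1 = 0.03136 h⁻¹
Fraction remaining after one interval: e^(−kτ) = e^(−0.03136 × 35.0) = 0.3336
R = 1 / (1 − 0.3336) = 1.501
Css,max = 46.1 × 1.501 = 69.18 µg/mL
Css,min = Css,max × e^(−kτ) = 69.18 × 0.3336 ≈ 23.1 µg/mL

23.1 µg/mL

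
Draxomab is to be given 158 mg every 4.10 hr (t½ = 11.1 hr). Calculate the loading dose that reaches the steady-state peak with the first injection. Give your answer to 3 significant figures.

k = ln 2 / 11.1 = 0.06245 hr⁻¹
Accumulation ratio R = 1 / (1 − e^(−kτ)) = 1 / (1 − e^(−0.06245×4.10)) = 1 / (1 − 0.7741) = 4.427
Loading dose = maintenance dose × R = 158 × 4.427 ≈ 699 mg

699 mg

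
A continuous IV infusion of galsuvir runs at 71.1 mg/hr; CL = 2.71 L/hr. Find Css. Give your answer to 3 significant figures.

Css = infusion rate / CL = 71.1 / 2.71 ≈ 26.2 µg/mL

26.2 µg/mL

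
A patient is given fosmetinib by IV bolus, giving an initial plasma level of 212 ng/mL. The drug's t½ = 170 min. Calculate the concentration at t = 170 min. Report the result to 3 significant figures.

k = ln 2 / 170 = 0.004077 min⁻¹
170 min is 1.000 half-lives, so C = 212 × (1/2)^1.000 = 212 × 0.5000 ≈ 106 ng/mL

106 ng/mL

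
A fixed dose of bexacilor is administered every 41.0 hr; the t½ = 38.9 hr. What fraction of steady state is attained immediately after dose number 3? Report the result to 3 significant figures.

0.888

k = ln 2 / 38.9 = 0.01782 hr⁻¹
f_n = 1 − e^(−nkτ) = 1 − e^(−3 × 0.01782 × 41.0) = 1 − e^(−2.192) = 1 − 0.1117 ≈ 0.888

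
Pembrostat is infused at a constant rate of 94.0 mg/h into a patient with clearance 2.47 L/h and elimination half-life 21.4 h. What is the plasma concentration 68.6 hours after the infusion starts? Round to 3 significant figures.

33.9 mg/L

Css = rate / CL = 94.0 / 2.47 = 38.06 mg/L
k = ln 2 / 21.4 = 0.03239 h⁻¹
C(t) = Css (1 − e^(−kt)) = 38.06 × (1 − e^(−2.222)) = 38.06 × 0.8916 ≈ 33.9 mg/L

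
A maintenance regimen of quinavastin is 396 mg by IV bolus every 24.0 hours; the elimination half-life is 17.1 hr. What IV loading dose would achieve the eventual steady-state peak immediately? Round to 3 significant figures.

637 mg

k = ln 2 / 17.1 = 0.04053 hr⁻¹
Accumulation ratio R = 1 / (1 − e^(−kτ)) = 1 / (1 − e^(−0.04053×24.0)) = 1 / (1 − 0.3780) = 1.608
Loading dose = maintenance dose × R = 396 × 1.608 ≈ 637 mg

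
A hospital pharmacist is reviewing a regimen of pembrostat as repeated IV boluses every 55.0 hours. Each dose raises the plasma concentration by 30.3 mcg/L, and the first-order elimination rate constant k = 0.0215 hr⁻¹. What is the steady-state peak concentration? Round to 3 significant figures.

43.7 mcg/L

Fraction remaining after one interval: e^(−kτ) = e^(−0.02150 × 55.0) = 0.3065
R = 1 / (1 − 0.3065) = 1.442
Css,max = 30.3 × 1.442 ≈ 43.7 mcg/L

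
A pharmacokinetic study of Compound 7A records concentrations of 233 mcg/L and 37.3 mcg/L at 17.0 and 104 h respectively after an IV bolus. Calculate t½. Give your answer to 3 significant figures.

k = ln(C₁/C₂) / (t₂ − t₁) = ln(233/37.3) / (104 − 17.0)
  = 1.832 / 87.00 = 0.02106 h⁻¹
t½ = ln 2 / k = ln 2 / 0.02106 ≈ 32.9 hours

32.9 hours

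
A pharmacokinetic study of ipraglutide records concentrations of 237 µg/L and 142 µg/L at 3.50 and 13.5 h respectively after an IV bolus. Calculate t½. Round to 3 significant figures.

13.5 hours

k = ln(C₁/C₂) / (t₂ − t₁) = ln(237/142) / (13.5 − 3.50)
  = 0.5122 / 10.00 = 0.05122 h⁻¹
t½ = ln 2 / k = ln 2 / 0.05122 ≈ 13.5 hours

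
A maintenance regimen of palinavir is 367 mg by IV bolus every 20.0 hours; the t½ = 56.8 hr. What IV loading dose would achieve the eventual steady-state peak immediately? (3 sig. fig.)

k = ln 2 / 56.8 = 0.01220 hr⁻¹
Accumulation ratio R = 1 / (1 − e^(−kτ)) = 1 / (1 − e^(−0.01220×20.0)) = 1 / (1 − 0.7834) = 4.618
Loading dose = maintenance dose × R = 367 × 4.618 ≈ 1690 mg

1690 mg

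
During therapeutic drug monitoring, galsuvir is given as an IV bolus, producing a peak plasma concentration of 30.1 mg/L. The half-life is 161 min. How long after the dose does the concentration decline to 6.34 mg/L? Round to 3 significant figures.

k = ln 2 / 161 = 0.004305 min⁻¹
C(t) = C₀ e^(−kt)  ⇒  t = ln(C₀/C) / k
t = ln(30.1/6.34) / 0.004305 = 1.558 / 0.004305 ≈ 362 minutes

362 minutes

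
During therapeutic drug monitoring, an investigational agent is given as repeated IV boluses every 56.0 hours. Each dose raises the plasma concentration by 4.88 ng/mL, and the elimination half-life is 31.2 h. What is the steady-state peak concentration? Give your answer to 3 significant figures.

k = ln 2 / 31.2 = 0.02222 h⁻¹
Fraction remaining after one interval: e^(−kτ) = e^(−0.02222 × 56.0) = 0.2882
R = 1 / (1 − 0.2882) = 1.405
Css,max = 4.88 × 1.405 ≈ 6.86 ng/mL

6.86 ng/mL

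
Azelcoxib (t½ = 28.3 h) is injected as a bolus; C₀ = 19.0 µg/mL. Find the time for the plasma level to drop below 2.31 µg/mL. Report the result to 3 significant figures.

k = ln 2 / 28.3 = 0.02449 h⁻¹
C(t) = C₀ e^(−kt)  ⇒  t = ln(C₀/C) / k
t = ln(19.0/2.31) / 0.02449 = 2.107 / 0.02449 ≈ 86.0 hours

86.0 hours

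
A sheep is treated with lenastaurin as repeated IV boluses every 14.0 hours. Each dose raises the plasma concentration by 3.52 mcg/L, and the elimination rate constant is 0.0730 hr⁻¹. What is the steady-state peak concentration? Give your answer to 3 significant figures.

Fraction remaining after one interval: e^(−kτ) = e^(−0.07300 × 14.0) = 0.3599
R = 1 / (1 − 0.3599) = 1.562
Css,max = 3.52 × 1.562 ≈ 5.50 mcg/L

5.50 mcg/L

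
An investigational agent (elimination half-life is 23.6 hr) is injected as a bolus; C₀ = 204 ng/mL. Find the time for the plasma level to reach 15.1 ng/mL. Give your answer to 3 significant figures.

88.6 hours

k = ln 2 / 23.6 = 0.02937 hr⁻¹
C(t) = C₀ e^(−kt)  ⇒  t = ln(C₀/C) / k
t = ln(204/15.1) / 0.02937 = 2.603 / 0.02937 ≈ 88.6 hours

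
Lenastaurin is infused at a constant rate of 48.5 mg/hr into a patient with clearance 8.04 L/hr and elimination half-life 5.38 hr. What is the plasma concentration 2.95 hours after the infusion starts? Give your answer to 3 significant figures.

Css = rate / CL = 48.5 / 8.04 = 6.032 mg/L
k = ln 2 / 5.38 = 0.1288 hr⁻¹
C(t) = Css (1 − e^(−kt)) = 6.032 × (1 − e^(−0.3801)) = 6.032 × 0.3162 ≈ 1.91 mg/L

1.91 mg/L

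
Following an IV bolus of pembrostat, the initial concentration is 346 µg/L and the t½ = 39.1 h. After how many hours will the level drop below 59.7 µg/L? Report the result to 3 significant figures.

99.1 hours

k = ln 2 / 39.1 = 0.01773 h⁻¹
C(t) = C₀ e^(−kt)  ⇒  t = ln(C₀/C) / k
t = ln(346/59.7) / 0.01773 = 1.757 / 0.01773 ≈ 99.1 hours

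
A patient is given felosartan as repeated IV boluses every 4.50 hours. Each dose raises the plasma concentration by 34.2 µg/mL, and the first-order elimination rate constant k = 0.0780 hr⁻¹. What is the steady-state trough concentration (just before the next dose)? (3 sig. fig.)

81.3 µg/mL

Fraction remaining after one interval: e^(−kτ) = e^(−0.07800 × 4.50) = 0.7040
R = 1 / (1 − 0.7040) = 3.378
Css,max = 34.2 × 3.378 = 115.5 µg/mL
Css,min = Css,max × e^(−kτ) = 115.5 × 0.7040 ≈ 81.3 µg/mL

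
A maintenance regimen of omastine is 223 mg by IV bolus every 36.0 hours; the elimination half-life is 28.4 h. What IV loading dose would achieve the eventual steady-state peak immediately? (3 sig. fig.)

k = ln 2 / 28.4 = 0.02441 h⁻¹
Accumulation ratio R = 1 / (1 − e^(−kτ)) = 1 / (1 − e^(−0.02441×36.0)) = 1 / (1 − 0.4153) = 1.710
Loading dose = maintenance dose × R = 223 × 1.710 ≈ 381 mg

381 mg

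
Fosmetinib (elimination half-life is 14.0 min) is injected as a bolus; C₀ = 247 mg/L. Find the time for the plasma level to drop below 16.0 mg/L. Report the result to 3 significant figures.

55.3 minutes

k = ln 2 / 14.0 = 0.04951 min⁻¹
C(t) = C₀ e^(−kt)  ⇒  t = ln(C₀/C) / k
t = ln(247/16.0) / 0.04951 = 2.737 / 0.04951 ≈ 55.3 minutes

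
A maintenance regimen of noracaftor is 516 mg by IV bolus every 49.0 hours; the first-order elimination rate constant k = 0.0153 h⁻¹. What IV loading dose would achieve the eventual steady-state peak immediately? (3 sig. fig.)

Accumulation ratio R = 1 / (1 − e^(−kτ)) = 1 / (1 − e^(−0.01530×49.0)) = 1 / (1 − 0.4725) = 1.896
Loading dose = maintenance dose × R = 516 × 1.896 ≈ 978 mg

978 mg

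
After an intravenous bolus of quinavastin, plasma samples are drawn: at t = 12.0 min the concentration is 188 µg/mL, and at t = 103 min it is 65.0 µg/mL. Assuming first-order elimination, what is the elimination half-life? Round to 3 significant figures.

k = ln(C₁/C₂) / (t₂ − t₁) = ln(188/65.0) / (103 − 12.0)
  = 1.062 / 91.00 = 0.01167 min⁻¹
t½ = ln 2 / k = ln 2 / 0.01167 ≈ 59.4 minutes

59.4 minutes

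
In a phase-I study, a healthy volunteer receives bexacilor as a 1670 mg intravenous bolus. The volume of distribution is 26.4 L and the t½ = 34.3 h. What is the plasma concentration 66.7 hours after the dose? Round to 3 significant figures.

C₀ = dose / V = 1670 / 26.4 = 63.26 mg/L
k = ln 2 / 34.3 = 0.02021 h⁻¹
C(t) = C₀ e^(−kt) = 63.26 × e^(−0.02021 × 66.7) = 63.26 × e^(−1.348) = 63.26 × 0.2598 ≈ 16.4 mg/L

16.4 mg/L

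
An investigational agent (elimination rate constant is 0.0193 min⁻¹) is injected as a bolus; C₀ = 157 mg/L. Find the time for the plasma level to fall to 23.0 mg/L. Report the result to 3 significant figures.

C(t) = C₀ e^(−kt)  ⇒  t = ln(C₀/C) / k
t = ln(157/23.0) / 0.01930 = 1.921 / 0.01930 ≈ 99.5 minutes

99.5 minutes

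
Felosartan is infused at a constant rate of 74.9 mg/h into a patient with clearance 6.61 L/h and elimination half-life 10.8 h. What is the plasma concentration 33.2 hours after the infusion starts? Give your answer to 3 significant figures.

9.99 mg/L

Css = rate / CL = 74.9 / 6.61 = 11.33 mg/L
k = ln 2 / 10.8 = 0.06418 h⁻¹
C(t) = Css (1 − e^(−kt)) = 11.33 × (1 − e^(−2.131)) = 11.33 × 0.8813 ≈ 9.99 mg/L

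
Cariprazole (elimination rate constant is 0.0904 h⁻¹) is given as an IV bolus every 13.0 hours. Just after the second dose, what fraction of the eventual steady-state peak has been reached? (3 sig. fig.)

f_n = 1 − e^(−nkτ) = 1 − e^(−2 × 0.09040 × 13.0) = 1 − e^(−2.350) = 1 − 0.09533 ≈ 0.905

0.905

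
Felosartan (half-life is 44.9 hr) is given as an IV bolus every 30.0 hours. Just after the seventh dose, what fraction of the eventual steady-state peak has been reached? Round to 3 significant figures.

0.961

k = ln 2 / 44.9 = 0.01544 hr⁻¹
f_n = 1 − e^(−nkτ) = 1 − e^(−7 × 0.01544 × 30.0) = 1 − e^(−3.242) = 1 − 0.03909 ≈ 0.961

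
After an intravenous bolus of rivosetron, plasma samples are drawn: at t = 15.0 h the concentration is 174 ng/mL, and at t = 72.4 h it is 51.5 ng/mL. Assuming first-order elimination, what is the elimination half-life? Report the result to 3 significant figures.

k = ln(C₁/C₂) / (t₂ − t₁) = ln(174/51.5) / (72.4 − 15.0)
  = 1.217 / 57.40 = 0.02121 h⁻¹
t½ = ln 2 / k = ln 2 / 0.02121 ≈ 32.7 hours

32.7 hours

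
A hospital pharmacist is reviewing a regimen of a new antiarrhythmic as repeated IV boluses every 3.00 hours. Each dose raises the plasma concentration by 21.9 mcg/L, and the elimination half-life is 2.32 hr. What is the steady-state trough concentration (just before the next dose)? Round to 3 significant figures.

15.1 mcg/L

k = ln 2 / 2.32 = 0.2988 hr⁻¹
Fraction remaining after one interval: e^(−kτ) = e^(−0.2988 × 3.00) = 0.4081
R = 1 / (1 − 0.4081) = 1.689
Css,max = 21.9 × 1.689 = 37.00 mcg/L
Css,min = Css,max × e^(−kτ) = 37.00 × 0.4081 ≈ 15.1 mcg/L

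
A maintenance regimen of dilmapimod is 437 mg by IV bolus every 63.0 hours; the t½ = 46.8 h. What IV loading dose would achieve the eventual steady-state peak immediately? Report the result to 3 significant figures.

k = ln 2 / 46.8 = 0.01481 h⁻¹
Accumulation ratio R = 1 / (1 − e^(−kτ)) = 1 / (1 − e^(−0.01481×63.0)) = 1 / (1 − 0.3933) = 1.648
Loading dose = maintenance dose × R = 437 × 1.648 ≈ 720 mg

720 mg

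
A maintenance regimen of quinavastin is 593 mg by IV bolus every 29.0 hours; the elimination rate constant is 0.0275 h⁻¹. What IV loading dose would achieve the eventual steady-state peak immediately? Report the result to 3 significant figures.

1080 mg

Accumulation ratio R = 1 / (1 − e^(−kτ)) = 1 / (1 − e^(−0.02750×29.0)) = 1 / (1 − 0.4505) = 1.820
Loading dose = maintenance dose × R = 593 × 1.820 ≈ 1080 mg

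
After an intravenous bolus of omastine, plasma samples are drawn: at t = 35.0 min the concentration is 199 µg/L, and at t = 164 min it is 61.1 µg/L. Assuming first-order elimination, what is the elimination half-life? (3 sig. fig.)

k = ln(C₁/C₂) / (t₂ − t₁) = ln(199/61.1) / (164 − 35.0)
  = 1.181 / 129.0 = 0.009153 min⁻¹
t½ = ln 2 / k = ln 2 / 0.009153 ≈ 75.7 minutes

75.7 minutes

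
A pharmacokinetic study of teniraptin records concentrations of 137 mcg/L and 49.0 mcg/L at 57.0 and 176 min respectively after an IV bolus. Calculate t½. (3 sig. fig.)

80.2 minutes

k = ln(C₁/C₂) / (t₂ − t₁) = ln(137/49.0) / (176 − 57.0)
  = 1.028 / 119.0 = 0.008640 min⁻¹
t½ = ln 2 / k = ln 2 / 0.008640 ≈ 80.2 minutes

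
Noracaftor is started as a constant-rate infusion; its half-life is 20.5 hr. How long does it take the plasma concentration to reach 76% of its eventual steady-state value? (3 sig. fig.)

42.2 hours

k = ln 2 / 20.5 = 0.03381 hr⁻¹
f = 1 − e^(−kt)  ⇒  t = −ln(1 − f) / k
t = −ln(1 − 0.76) / 0.03381 = 1.427 / 0.03381 ≈ 42.2 hours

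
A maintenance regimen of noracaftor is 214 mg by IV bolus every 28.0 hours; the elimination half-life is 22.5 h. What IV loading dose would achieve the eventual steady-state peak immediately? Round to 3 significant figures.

370 mg

k = ln 2 / 22.5 = 0.03081 h⁻¹
Accumulation ratio R = 1 / (1 − e^(−kτ)) = 1 / (1 − e^(−0.03081×28.0)) = 1 / (1 − 0.4221) = 1.730
Loading dose = maintenance dose × R = 214 × 1.730 ≈ 370 mg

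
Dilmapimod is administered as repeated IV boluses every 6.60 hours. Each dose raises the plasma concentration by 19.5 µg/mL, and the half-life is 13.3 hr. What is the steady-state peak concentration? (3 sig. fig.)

k = ln 2 / 13.3 = 0.05212 hr⁻¹
Fraction remaining after one interval: e^(−kτ) = e^(−0.05212 × 6.60) = 0.7090
R = 1 / (1 − 0.7090) = 3.436
Css,max = 19.5 × 3.436 ≈ 67.0 µg/mL

67.0 µg/mL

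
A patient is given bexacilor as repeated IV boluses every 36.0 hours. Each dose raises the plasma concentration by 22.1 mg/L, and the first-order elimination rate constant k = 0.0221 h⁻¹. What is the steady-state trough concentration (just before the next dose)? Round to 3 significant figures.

18.2 mg/L

Fraction remaining after one interval: e^(−kτ) = e^(−0.02210 × 36.0) = 0.4513
R = 1 / (1 − 0.4513) = 1.823
Css,max = 22.1 × 1.823 = 40.28 mg/L
Css,min = Css,max × e^(−kτ) = 40.28 × 0.4513 ≈ 18.2 mg/L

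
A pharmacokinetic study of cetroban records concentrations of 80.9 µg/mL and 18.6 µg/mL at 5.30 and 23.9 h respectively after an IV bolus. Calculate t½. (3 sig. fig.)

8.77 hours

k = ln(C₁/C₂) / (t₂ − t₁) = ln(80.9/18.6) / (23.9 − 5.30)
  = 1.470 / 18.60 = 0.07904 h⁻¹
t½ = ln 2 / k = ln 2 / 0.07904 ≈ 8.77 hours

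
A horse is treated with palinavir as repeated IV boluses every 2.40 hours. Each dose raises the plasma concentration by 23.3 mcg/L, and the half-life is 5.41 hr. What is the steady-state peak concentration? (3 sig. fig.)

88.0 mcg/L

k = ln 2 / 5.41 = 0.1281 hr⁻¹
Fraction remaining after one interval: e^(−kτ) = e^(−0.1281 × 2.40) = 0.7353
R = 1 / (1 − 0.7353) = 3.778
Css,max = 23.3 × 3.778 ≈ 88.0 mcg/L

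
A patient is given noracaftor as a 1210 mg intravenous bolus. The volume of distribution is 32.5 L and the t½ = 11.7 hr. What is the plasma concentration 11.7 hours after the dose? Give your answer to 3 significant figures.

C₀ = dose / V = 1210 / 32.5 = 37.23 µg/mL
k = ln 2 / 11.7 = 0.05924 hr⁻¹
C(t) = C₀ e^(−kt) = 37.23 × e^(−0.05924 × 11.7) = 37.23 × e^(−0.6931) = 37.23 × 0.5000 ≈ 18.6 µg/mL

18.6 µg/mL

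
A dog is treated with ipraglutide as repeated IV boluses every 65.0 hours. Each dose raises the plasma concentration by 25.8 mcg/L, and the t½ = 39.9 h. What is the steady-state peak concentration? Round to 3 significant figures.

k = ln 2 / 39.9 = 0.01737 h⁻¹
Fraction remaining after one interval: e^(−kτ) = e^(−0.01737 × 65.0) = 0.3233
R = 1 / (1 − 0.3233) = 1.478
Css,max = 25.8 × 1.478 ≈ 38.1 mcg/L

38.1 mcg/L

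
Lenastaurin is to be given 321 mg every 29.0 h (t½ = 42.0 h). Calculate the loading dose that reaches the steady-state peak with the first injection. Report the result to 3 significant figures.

k = ln 2 / 42.0 = 0.01650 h⁻¹
Accumulation ratio R = 1 / (1 − e^(−kτ)) = 1 / (1 − e^(−0.01650×29.0)) = 1 / (1 − 0.6196) = 2.629
Loading dose = maintenance dose × R = 321 × 2.629 ≈ 844 mg

844 mg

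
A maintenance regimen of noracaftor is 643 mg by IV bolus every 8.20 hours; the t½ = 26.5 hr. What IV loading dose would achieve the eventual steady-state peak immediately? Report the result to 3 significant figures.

k = ln 2 / 26.5 = 0.02616 hr⁻¹
Accumulation ratio R = 1 / (1 − e^(−kτ)) = 1 / (1 − e^(−0.02616×8.20)) = 1 / (1 − 0.8070) = 5.180
Loading dose = maintenance dose × R = 643 × 5.180 ≈ 3330 mg

3330 mg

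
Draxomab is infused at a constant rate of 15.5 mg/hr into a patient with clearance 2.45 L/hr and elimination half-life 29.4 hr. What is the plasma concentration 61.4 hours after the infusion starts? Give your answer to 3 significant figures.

4.84 mg/L

Css = rate / CL = 15.5 / 2.45 = 6.327 mg/L
k = ln 2 / 29.4 = 0.02358 hr⁻¹
C(t) = Css (1 − e^(−kt)) = 6.327 × (1 − e^(−1.448)) = 6.327 × 0.7649 ≈ 4.84 mg/L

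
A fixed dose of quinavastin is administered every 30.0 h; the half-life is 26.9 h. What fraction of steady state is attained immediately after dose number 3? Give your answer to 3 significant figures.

k = ln 2 / 26.9 = 0.02577 h⁻¹
f_n = 1 − e^(−nkτ) = 1 − e^(−3 × 0.02577 × 30.0) = 1 − e^(−2.319) = 1 − 0.09836 ≈ 0.902

0.902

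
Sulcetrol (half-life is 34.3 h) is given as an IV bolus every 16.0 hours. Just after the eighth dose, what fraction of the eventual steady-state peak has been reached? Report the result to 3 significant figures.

k = ln 2 / 34.3 = 0.02021 h⁻¹
f_n = 1 − e^(−nkτ) = 1 − e^(−8 × 0.02021 × 16.0) = 1 − e^(−2.587) = 1 − 0.07527 ≈ 0.925

0.925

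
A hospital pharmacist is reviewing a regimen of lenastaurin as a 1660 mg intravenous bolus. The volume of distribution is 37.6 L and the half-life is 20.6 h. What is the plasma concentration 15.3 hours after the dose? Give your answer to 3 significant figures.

26.4 µg/mL

C₀ = dose / V = 1660 / 37.6 = 44.15 µg/mL
k = ln 2 / 20.6 = 0.03365 h⁻¹
C(t) = C₀ e^(−kt) = 44.15 × e^(−0.03365 × 15.3) = 44.15 × e^(−0.5148) = 44.15 × 0.5976 ≈ 26.4 µg/mL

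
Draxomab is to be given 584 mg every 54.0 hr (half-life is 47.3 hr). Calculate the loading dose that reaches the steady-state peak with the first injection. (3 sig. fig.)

k = ln 2 / 47.3 = 0.01465 hr⁻¹
Accumulation ratio R = 1 / (1 − e^(−kτ)) = 1 / (1 − e^(−0.01465×54.0)) = 1 / (1 − 0.4532) = 1.829
Loading dose = maintenance dose × R = 584 × 1.829 ≈ 1070 mg

1070 mg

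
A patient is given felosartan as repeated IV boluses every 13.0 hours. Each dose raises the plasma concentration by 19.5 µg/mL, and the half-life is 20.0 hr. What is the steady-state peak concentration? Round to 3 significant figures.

k = ln 2 / 20.0 = 0.03466 hr⁻¹
Fraction remaining after one interval: e^(−kτ) = e^(−0.03466 × 13.0) = 0.6373
R = 1 / (1 − 0.6373) = 2.757
Css,max = 19.5 × 2.757 ≈ 53.8 µg/mL

53.8 µg/mL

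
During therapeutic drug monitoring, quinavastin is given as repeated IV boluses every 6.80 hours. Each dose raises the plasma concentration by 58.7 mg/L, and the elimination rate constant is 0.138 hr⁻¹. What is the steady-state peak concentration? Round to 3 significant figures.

Fraction remaining after one interval: e^(−kτ) = e^(−0.1380 × 6.80) = 0.3913
R = 1 / (1 − 0.3913) = 1.643
Css,max = 58.7 × 1.643 ≈ 96.4 mg/L

96.4 mg/L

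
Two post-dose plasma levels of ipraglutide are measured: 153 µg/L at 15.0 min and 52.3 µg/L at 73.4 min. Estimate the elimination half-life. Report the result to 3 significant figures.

k = ln(C₁/C₂) / (t₂ − t₁) = ln(153/52.3) / (73.4 − 15.0)
  = 1.073 / 58.40 = 0.01838 min⁻¹
t½ = ln 2 / k = ln 2 / 0.01838 ≈ 37.7 minutes

37.7 minutes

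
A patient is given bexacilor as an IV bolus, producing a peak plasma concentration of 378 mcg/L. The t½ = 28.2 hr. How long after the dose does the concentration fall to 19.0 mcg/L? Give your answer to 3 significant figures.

122 hours

k = ln 2 / 28.2 = 0.02458 hr⁻¹
C(t) = C₀ e^(−kt)  ⇒  t = ln(C₀/C) / k
t = ln(378/19.0) / 0.02458 = 2.990 / 0.02458 ≈ 122 hours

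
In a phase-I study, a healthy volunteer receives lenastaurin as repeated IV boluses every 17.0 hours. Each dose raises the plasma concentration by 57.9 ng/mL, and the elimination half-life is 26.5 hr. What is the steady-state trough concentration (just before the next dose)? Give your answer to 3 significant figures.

k = ln 2 / 26.5 = 0.02616 hr⁻¹
Fraction remaining after one interval: e^(−kτ) = e^(−0.02616 × 17.0) = 0.6410
R = 1 / (1 − 0.6410) = 2.786
Css,max = 57.9 × 2.786 = 161.3 ng/mL
Css,min = Css,max × e^(−kτ) = 161.3 × 0.6410 ≈ 103 ng/mL

103 ng/mL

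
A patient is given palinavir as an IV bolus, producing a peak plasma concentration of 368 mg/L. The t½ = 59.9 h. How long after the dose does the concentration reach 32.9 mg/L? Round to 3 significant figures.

k = ln 2 / 59.9 = 0.01157 h⁻¹
C(t) = C₀ e^(−kt)  ⇒  t = ln(C₀/C) / k
t = ln(368/32.9) / 0.01157 = 2.415 / 0.01157 ≈ 209 hours

209 hours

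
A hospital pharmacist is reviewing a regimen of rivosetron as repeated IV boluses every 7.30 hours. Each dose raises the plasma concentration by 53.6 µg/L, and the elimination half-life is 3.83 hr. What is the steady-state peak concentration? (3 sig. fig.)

73.1 µg/L

k = ln 2 / 3.83 = 0.1810 hr⁻¹
Fraction remaining after one interval: e^(−kτ) = e^(−0.1810 × 7.30) = 0.2668
R = 1 / (1 − 0.2668) = 1.364
Css,max = 53.6 × 1.364 ≈ 73.1 µg/L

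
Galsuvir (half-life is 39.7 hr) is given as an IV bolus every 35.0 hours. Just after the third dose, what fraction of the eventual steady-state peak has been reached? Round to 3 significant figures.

k = ln 2 / 39.7 = 0.01746 hr⁻¹
f_n = 1 − e^(−nkτ) = 1 − e^(−3 × 0.01746 × 35.0) = 1 − e^(−1.833) = 1 − 0.1599 ≈ 0.840

0.840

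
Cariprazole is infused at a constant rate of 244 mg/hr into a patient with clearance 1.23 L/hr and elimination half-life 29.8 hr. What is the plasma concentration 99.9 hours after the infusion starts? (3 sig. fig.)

Css = rate / CL = 244 / 1.23 = 198.4 mg/L
k = ln 2 / 29.8 = 0.02326 hr⁻¹
C(t) = Css (1 − e^(−kt)) = 198.4 × (1 − e^(−2.324)) = 198.4 × 0.9021 ≈ 179 mg/L

179 mg/L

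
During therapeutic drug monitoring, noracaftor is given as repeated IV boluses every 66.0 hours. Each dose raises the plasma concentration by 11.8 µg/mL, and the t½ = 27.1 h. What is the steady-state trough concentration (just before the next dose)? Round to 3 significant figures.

2.68 µg/mL

k = ln 2 / 27.1 = 0.02558 h⁻¹
Fraction remaining after one interval: e^(−kτ) = e^(−0.02558 × 66.0) = 0.1849
R = 1 / (1 − 0.1849) = 1.227
Css,max = 11.8 × 1.227 = 14.48 µg/mL
Css,min = Css,max × e^(−kτ) = 14.48 × 0.1849 ≈ 2.68 µg/mL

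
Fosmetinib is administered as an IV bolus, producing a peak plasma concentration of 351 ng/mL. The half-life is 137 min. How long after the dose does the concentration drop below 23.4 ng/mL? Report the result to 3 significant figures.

k = ln 2 / 137 = 0.005059 min⁻¹
C(t) = C₀ e^(−kt)  ⇒  t = ln(C₀/C) / k
t = ln(351/23.4) / 0.005059 = 2.708 / 0.005059 ≈ 535 minutes

535 minutes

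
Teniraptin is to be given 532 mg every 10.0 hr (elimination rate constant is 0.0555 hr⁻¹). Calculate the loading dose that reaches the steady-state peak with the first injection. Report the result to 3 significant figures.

Accumulation ratio R = 1 / (1 − e^(−kτ)) = 1 / (1 − e^(−0.05550×10.0)) = 1 / (1 − 0.5741) = 2.348
Loading dose = maintenance dose × R = 532 × 2.348 ≈ 1250 mg

1250 mg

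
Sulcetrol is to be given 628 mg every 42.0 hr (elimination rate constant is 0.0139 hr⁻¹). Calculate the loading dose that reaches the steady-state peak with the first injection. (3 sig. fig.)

1420 mg

Accumulation ratio R = 1 / (1 − e^(−kτ)) = 1 / (1 − e^(−0.01390×42.0)) = 1 / (1 − 0.5578) = 2.261
Loading dose = maintenance dose × R = 628 × 2.261 ≈ 1420 mg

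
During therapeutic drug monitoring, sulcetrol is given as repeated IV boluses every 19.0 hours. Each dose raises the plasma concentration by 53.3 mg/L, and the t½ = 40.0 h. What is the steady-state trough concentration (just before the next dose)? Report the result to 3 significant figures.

k = ln 2 / 40.0 = 0.01733 h⁻¹
Fraction remaining after one interval: e^(−kτ) = e^(−0.01733 × 19.0) = 0.7195
R = 1 / (1 − 0.7195) = 3.565
Css,max = 53.3 × 3.565 = 190.0 mg/L
Css,min = Css,max × e^(−kτ) = 190.0 × 0.7195 ≈ 137 mg/L

137 mg/L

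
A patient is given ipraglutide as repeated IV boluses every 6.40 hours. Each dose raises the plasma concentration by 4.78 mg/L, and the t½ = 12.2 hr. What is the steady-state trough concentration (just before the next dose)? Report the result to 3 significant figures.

10.9 mg/L

k = ln 2 / 12.2 = 0.05682 hr⁻¹
Fraction remaining after one interval: e^(−kτ) = e^(−0.05682 × 6.40) = 0.6952
R = 1 / (1 − 0.6952) = 3.280
Css,max = 4.78 × 3.280 = 15.68 mg/L
Css,min = Css,max × e^(−kτ) = 15.68 × 0.6952 ≈ 10.9 mg/L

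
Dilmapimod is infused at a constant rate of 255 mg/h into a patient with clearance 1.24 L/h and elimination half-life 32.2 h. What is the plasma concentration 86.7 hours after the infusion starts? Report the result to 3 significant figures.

Css = rate / CL = 255 / 1.24 = 205.6 µg/mL
k = ln 2 / 32.2 = 0.02153 h⁻¹
C(t) = Css (1 − e^(−kt)) = 205.6 × (1 − e^(−1.866)) = 205.6 × 0.8453 ≈ 174 µg/mL

174 µg/mL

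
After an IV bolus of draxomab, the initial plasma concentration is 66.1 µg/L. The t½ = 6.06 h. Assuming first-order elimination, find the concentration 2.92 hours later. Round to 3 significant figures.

47.3 µg/L

k = ln 2 / 6.06 = 0.1144 h⁻¹
C(t) = C₀ e^(−kt) = 66.1 × e^(−0.1144 × 2.92) = 66.1 × e^(−0.3340) = 66.1 × 0.7161 ≈ 47.3 µg/L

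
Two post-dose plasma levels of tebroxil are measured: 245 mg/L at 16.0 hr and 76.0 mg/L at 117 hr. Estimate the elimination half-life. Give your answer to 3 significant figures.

k = ln(C₁/C₂) / (t₂ − t₁) = ln(245/76.0) / (117 − 16.0)
  = 1.171 / 101.0 = 0.01159 hr⁻¹
t½ = ln 2 / k = ln 2 / 0.01159 ≈ 59.8 hours

59.8 hours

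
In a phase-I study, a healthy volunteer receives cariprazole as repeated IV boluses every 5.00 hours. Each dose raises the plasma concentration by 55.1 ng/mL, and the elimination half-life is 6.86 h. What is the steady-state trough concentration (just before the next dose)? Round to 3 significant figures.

k = ln 2 / 6.86 = 0.1010 h⁻¹
Fraction remaining after one interval: e^(−kτ) = e^(−0.1010 × 5.00) = 0.6034
R = 1 / (1 − 0.6034) = 2.521
Css,max = 55.1 × 2.521 = 138.9 ng/mL
Css,min = Css,max × e^(−kτ) = 138.9 × 0.6034 ≈ 83.8 ng/mL

83.8 ng/mL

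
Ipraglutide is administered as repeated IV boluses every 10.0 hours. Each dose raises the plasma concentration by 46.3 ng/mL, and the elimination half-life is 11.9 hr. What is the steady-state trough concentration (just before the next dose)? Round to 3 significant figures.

k = ln 2 / 11.9 = 0.05825 hr⁻¹
Fraction remaining after one interval: e^(−kτ) = e^(−0.05825 × 10.0) = 0.5585
R = 1 / (1 − 0.5585) = 2.265
Css,max = 46.3 × 2.265 = 104.9 ng/mL
Css,min = Css,max × e^(−kτ) = 104.9 × 0.5585 ≈ 58.6 ng/mL

58.6 ng/mL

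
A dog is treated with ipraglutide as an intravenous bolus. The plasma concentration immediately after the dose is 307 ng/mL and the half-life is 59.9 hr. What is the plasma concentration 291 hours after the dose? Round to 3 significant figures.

k = ln 2 / 59.9 = 0.01157 hr⁻¹
291 hr is 4.858 half-lives, so C = 307 × (1/2)^4.858 = 307 × 0.03448 ≈ 10.6 ng/mL

10.6 ng/mL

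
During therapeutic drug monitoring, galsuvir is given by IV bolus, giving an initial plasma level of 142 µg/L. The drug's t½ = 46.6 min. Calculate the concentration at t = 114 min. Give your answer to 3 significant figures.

k = ln 2 / 46.6 = 0.01487 min⁻¹
C(t) = C₀ e^(−kt) = 142 × e^(−0.01487 × 114) = 142 × e^(−1.696) = 142 × 0.1835 ≈ 26.1 µg/L

26.1 µg/L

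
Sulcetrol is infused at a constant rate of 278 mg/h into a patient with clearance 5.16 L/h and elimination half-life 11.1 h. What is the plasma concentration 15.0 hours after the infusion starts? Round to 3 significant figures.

Css = rate / CL = 278 / 5.16 = 53.88 µg/mL
k = ln 2 / 11.1 = 0.06245 h⁻¹
C(t) = Css (1 − e^(−kt)) = 53.88 × (1 − e^(−0.9367)) = 53.88 × 0.6081 ≈ 32.8 µg/mL

32.8 µg/mL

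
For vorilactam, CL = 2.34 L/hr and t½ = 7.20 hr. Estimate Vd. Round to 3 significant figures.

k = ln 2 / t½ = ln 2 / 7.20 = 0.09627 hr⁻¹
V = CL / k = 2.34 / 0.09627 ≈ 24.3 L

24.3 L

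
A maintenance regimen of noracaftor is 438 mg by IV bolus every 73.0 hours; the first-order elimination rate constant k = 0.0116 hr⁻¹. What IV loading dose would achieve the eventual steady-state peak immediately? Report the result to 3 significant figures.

767 mg

Accumulation ratio R = 1 / (1 − e^(−kτ)) = 1 / (1 − e^(−0.01160×73.0)) = 1 / (1 − 0.4288) = 1.751
Loading dose = maintenance dose × R = 438 × 1.751 ≈ 767 mg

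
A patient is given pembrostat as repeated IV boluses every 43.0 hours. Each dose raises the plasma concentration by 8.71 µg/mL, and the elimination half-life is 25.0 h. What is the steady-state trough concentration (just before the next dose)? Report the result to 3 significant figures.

k = ln 2 / 25.0 = 0.02773 h⁻¹
Fraction remaining after one interval: e^(−kτ) = e^(−0.02773 × 43.0) = 0.3035
R = 1 / (1 − 0.3035) = 1.436
Css,max = 8.71 × 1.436 = 12.51 µg/mL
Css,min = Css,max × e^(−kτ) = 12.51 × 0.3035 ≈ 3.80 µg/mL

3.80 µg/mL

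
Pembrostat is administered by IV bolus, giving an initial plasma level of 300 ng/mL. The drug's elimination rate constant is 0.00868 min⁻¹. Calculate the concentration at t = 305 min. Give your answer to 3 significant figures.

21.3 ng/mL

C(t) = C₀ e^(−kt) = 300 × e^(−0.008680 × 305) = 300 × e^(−2.647) = 300 × 0.07084 ≈ 21.3 ng/mL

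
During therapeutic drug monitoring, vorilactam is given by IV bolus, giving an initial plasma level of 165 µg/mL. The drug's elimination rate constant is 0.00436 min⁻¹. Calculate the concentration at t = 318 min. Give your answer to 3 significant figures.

C(t) = C₀ e^(−kt) = 165 × e^(−0.004360 × 318) = 165 × e^(−1.386) = 165 × 0.2500 ≈ 41.2 µg/mL

41.2 µg/mL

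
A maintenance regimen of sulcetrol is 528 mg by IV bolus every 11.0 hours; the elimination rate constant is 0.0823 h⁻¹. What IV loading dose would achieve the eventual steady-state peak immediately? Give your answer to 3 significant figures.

Accumulation ratio R = 1 / (1 − e^(−kτ)) = 1 / (1 − e^(−0.08230×11.0)) = 1 / (1 − 0.4044) = 1.679
Loading dose = maintenance dose × R = 528 × 1.679 ≈ 887 mg

887 mg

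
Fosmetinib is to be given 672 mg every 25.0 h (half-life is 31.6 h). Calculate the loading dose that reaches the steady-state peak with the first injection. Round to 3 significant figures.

1590 mg

k = ln 2 / 31.6 = 0.02194 h⁻¹
Accumulation ratio R = 1 / (1 − e^(−kτ)) = 1 / (1 − e^(−0.02194×25.0)) = 1 / (1 − 0.5779) = 2.369
Loading dose = maintenance dose × R = 672 × 2.369 ≈ 1590 mg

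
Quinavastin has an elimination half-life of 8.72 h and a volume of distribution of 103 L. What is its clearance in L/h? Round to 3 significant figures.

k = ln 2 / t½ = ln 2 / 8.72 = 0.07949 h⁻¹
CL = k · V = 0.07949 × 103 ≈ 8.19 L/h

8.19 L/h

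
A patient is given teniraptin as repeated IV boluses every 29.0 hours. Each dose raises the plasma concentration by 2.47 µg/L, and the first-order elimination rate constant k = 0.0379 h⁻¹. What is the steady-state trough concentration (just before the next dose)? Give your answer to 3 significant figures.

Fraction remaining after one interval: e^(−kτ) = e^(−0.03790 × 29.0) = 0.3332
R = 1 / (1 − 0.3332) = 1.500
Css,max = 2.47 × 1.500 = 3.704 µg/L
Css,min = Css,max × e^(−kτ) = 3.704 × 0.3332 ≈ 1.23 µg/L

1.23 µg/L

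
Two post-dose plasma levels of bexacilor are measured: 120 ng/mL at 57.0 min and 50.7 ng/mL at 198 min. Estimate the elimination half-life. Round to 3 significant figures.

113 minutes

k = ln(C₁/C₂) / (t₂ − t₁) = ln(120/50.7) / (198 − 57.0)
  = 0.8616 / 141.0 = 0.006110 min⁻¹
t½ = ln 2 / k = ln 2 / 0.006110 ≈ 113 minutes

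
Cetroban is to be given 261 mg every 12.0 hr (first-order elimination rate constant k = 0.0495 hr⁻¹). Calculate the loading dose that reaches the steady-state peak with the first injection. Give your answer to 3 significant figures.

Accumulation ratio R = 1 / (1 − e^(−kτ)) = 1 / (1 − e^(−0.04950×12.0)) = 1 / (1 − 0.5521) = 2.233
Loading dose = maintenance dose × R = 261 × 2.233 ≈ 583 mg

583 mg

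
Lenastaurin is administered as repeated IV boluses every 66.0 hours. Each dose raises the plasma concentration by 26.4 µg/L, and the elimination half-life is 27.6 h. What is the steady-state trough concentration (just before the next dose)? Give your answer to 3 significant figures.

6.22 µg/L

k = ln 2 / 27.6 = 0.02511 h⁻¹
Fraction remaining after one interval: e^(−kτ) = e^(−0.02511 × 66.0) = 0.1906
R = 1 / (1 − 0.1906) = 1.235
Css,max = 26.4 × 1.235 = 32.62 µg/L
Css,min = Css,max × e^(−kτ) = 32.62 × 0.1906 ≈ 6.22 µg/L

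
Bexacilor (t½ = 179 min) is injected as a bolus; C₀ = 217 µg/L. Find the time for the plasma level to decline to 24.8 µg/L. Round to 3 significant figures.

560 minutes

k = ln 2 / 179 = 0.003872 min⁻¹
C(t) = C₀ e^(−kt)  ⇒  t = ln(C₀/C) / k
t = ln(217/24.8) / 0.003872 = 2.169 / 0.003872 ≈ 560 minutes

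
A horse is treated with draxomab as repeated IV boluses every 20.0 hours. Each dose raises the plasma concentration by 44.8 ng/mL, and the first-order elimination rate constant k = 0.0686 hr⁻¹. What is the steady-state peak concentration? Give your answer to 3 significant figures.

Fraction remaining after one interval: e^(−kτ) = e^(−0.06860 × 20.0) = 0.2536
R = 1 / (1 − 0.2536) = 1.340
Css,max = 44.8 × 1.340 ≈ 60.0 ng/mL

60.0 ng/mL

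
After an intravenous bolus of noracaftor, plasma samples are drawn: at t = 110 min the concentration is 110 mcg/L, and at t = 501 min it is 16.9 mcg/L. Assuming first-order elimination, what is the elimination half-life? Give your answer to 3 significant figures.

k = ln(C₁/C₂) / (t₂ − t₁) = ln(110/16.9) / (501 − 110)
  = 1.873 / 391.0 = 0.004791 min⁻¹
t½ = ln 2 / k = ln 2 / 0.004791 ≈ 145 minutes

145 minutes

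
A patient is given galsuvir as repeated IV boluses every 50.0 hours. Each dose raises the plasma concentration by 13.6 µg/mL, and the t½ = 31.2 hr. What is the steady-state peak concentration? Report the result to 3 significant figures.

20.3 µg/mL

k = ln 2 / 31.2 = 0.02222 hr⁻¹
Fraction remaining after one interval: e^(−kτ) = e^(−0.02222 × 50.0) = 0.3293
R = 1 / (1 − 0.3293) = 1.491
Css,max = 13.6 × 1.491 ≈ 20.3 µg/mL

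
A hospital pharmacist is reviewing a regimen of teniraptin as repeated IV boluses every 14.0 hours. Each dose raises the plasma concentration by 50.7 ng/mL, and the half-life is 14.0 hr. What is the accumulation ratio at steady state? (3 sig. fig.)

k = ln 2 / 14.0 = 0.04951 hr⁻¹
Fraction remaining after one interval: e^(−kτ) = e^(−0.04951 × 14.0) = 0.5000
R = 1 / (1 − 0.5000) = 1 / 0.5000 ≈ 2.00

2.00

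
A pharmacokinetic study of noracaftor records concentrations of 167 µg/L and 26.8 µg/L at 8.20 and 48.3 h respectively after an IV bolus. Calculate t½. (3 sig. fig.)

k = ln(C₁/C₂) / (t₂ − t₁) = ln(167/26.8) / (48.3 − 8.20)
  = 1.830 / 40.10 = 0.04563 h⁻¹
t½ = ln 2 / k = ln 2 / 0.04563 ≈ 15.2 hours

15.2 hours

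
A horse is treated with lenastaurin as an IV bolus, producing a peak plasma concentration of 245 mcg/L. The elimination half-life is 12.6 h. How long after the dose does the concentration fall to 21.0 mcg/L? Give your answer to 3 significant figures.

44.7 hours

k = ln 2 / 12.6 = 0.05501 h⁻¹
C(t) = C₀ e^(−kt)  ⇒  t = ln(C₀/C) / k
t = ln(245/21.0) / 0.05501 = 2.457 / 0.05501 ≈ 44.7 hours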